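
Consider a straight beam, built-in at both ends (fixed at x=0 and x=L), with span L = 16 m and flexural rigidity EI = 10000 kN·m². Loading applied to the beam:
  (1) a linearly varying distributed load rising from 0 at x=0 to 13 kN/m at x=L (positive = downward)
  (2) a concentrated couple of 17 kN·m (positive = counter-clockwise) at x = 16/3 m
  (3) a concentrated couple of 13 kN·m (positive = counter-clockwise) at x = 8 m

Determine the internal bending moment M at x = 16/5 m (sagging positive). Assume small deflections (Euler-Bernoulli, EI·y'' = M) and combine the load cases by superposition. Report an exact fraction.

Load 1 — triangular load w₀=13 kN/m (0→w₀ over full span):
  M_1 = 3w₀Lx/20 - w₀L²/30 - w₀x³/(6L) = 3·13·16·(16/5)/20 - 13·16²/30 - 13·(16/5)³/(6·16) = -5824/375 kN·m
Load 2 — applied couple M₀=17 kN·m at a=16/3 m (b=L-a=32/3):
  M_2 = R_Ax - M_A  [x≤a] with R_A=17/12, M_A=0 = (17/12)·(16/5) - 0 = 68/15 kN·m
Load 3 — applied couple M₀=13 kN·m at a=8 m (b=L-a=8):
  M_3 = R_Ax - M_A  [x≤a] with R_A=39/32, M_A=13/4 = (39/32)·(16/5) - (13/4) = 13/20 kN·m
Superposition: M = Σ M_i = -15521/1500 kN·m ≈ -10.347333 kN·m

M(16/5) = -15521/1500 kN·m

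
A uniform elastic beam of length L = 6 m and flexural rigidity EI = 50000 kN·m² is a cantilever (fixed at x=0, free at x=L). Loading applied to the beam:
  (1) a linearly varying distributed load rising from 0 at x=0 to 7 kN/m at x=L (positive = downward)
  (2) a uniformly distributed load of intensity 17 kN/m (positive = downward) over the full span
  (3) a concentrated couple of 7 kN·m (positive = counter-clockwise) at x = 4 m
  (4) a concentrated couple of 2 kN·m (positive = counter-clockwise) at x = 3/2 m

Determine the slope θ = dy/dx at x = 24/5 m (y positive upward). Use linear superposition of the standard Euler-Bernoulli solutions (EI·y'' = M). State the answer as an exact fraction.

Load 1 — triangular load w₀=7 kN/m (0→w₀ over full span):
  θ_1 = (w₀Lx²/4-w₀L²x/3-w₀x⁴/(24L))/EI = (7·6·(24/5)²/4-7·6²·(24/5)/3-7·(24/5)⁴/(24·6))/50000 = -7308/1953125 rad
Load 2 — uniform load w=17 kN/m over full span:
  θ_2 = -wx(x²-3Lx+3L²)/(6EI) = -17·(24/5)·((24/5)²-3·6·(24/5)+3·6²)/(6·50000) = -4743/390625 rad
Load 3 — applied couple M₀=7 kN·m at a=4 m (b=L-a=2):
  θ_3 = M₀a/EI  [x>a] = 7·4/50000 = 7/12500 rad
Load 4 — applied couple M₀=2 kN·m at a=3/2 m (b=L-a=9/2):
  θ_4 = M₀a/EI  [x>a] = 2·(3/2)/50000 = 3/50000 rad
Superposition: θ = Σ θ_i = -476993/31250000 rad ≈ -0.015264 rad

θ(24/5) = -476993/31250000 rad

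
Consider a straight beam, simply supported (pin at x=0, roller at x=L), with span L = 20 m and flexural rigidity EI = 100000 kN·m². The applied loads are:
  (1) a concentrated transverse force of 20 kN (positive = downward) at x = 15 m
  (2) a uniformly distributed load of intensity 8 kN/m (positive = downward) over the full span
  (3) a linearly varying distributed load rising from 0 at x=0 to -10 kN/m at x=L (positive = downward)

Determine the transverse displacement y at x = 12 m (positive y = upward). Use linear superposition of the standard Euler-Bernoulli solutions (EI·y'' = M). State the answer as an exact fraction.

Load 1 — point force P=20 kN at a=15 m (b=L-a=5):
  y_1 = -Pbx(L²-b²-x²)/(6LEI)  [x≤a] = -20·5·12·(20²-5²-12²)/(6·20·100000) = -231/10000 m
Load 2 — uniform load w=8 kN/m over full span:
  y_2 = -wx(L³-2Lx²+x³)/(24EI) = -8·12·(20³-2·20·12²+12³)/(24·100000) = -496/3125 m
Load 3 — triangular load w₀=-10 kN/m (0→w₀ over full span):
  y_3 = -w₀x(7L⁴-10L²x²+3x⁴)/(360LEI) = -(-10)·12·(7·20⁴-10·20²·12²+3·12⁴)/(360·20·100000) = 4736/46875 m
Superposition: y = Σ y_i = -60589/750000 m ≈ -0.080785 m

y(12) = -60589/750000 m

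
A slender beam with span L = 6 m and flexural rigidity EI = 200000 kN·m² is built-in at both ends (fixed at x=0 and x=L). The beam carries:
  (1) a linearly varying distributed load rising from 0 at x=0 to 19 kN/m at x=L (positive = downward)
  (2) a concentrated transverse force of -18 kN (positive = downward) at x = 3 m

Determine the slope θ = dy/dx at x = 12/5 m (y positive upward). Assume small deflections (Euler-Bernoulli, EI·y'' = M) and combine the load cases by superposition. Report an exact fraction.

θ(12/5) = -1053/62500000 rad

Load 1 — triangular load w₀=19 kN/m (0→w₀ over full span):
  θ_1 = -w₀(2x(L-x)(L-2x)(x+2L)+x²(L-x)²)/(120LEI) = -19·(2·(12/5)·(6-(12/5))·(6-2·(12/5))·((12/5)+2·6)+(12/5)²·(6-(12/5))²)/(120·6·200000) = -1539/31250000 rad
Load 2 — point force P=-18 kN at a=3 m (b=L-a=3):
  θ_2 = -Pb²x(2aL-(3a+b)x)/(2L³EI)  [x≤a] = -(-18)·3²·(12/5)·(2·3·6-(3·3+3)·(12/5))/(2·6³·200000) = 81/2500000 rad
Superposition: θ = Σ θ_i = -1053/62500000 rad ≈ -0.000017 rad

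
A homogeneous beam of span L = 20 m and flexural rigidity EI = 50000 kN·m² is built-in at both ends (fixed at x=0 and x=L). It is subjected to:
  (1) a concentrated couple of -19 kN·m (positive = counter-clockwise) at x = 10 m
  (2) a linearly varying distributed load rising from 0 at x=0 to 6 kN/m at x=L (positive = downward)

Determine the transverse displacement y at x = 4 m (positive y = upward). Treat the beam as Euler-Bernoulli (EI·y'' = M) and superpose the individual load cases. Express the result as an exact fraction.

Load 1 — applied couple M₀=-19 kN·m at a=10 m (b=L-a=10):
  y_1 = (R_Ax³/6 - M_Ax²/2)/EI  [x≤a] with R_A=-57/40, M_A=-19/4 = ((-57/40)·4³/6 - (-19/4)·4²/2)/50000 = 57/125000 m
Load 2 — triangular load w₀=6 kN/m (0→w₀ over full span):
  y_2 = -w₀x²(L-x)²(x+2L)/(120LEI) = -6·4²·(20-4)²·(4+2·20)/(120·20·50000) = -704/78125 m
Superposition: y = Σ y_i = -5347/625000 m ≈ -0.008555 m

y(4) = -5347/625000 m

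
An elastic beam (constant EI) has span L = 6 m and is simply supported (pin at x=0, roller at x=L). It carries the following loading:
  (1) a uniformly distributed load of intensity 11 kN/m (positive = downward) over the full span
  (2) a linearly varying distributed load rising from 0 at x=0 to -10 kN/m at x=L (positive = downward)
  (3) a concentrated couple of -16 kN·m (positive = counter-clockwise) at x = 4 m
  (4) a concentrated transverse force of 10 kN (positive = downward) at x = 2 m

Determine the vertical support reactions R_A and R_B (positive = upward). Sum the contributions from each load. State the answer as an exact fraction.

Load 1 — uniform load w=11 kN/m over full span:
  R_A = wL/2 = 11·6/2 = 33 kN
  R_B = wL/2 = 11·6/2 = 33 kN
Load 2 — triangular load w₀=-10 kN/m (0→w₀ over full span):
  R_A = w₀L/6 = (-10)·6/6 = -10 kN
  R_B = w₀L/3 = (-10)·6/3 = -20 kN
Load 3 — applied couple M₀=-16 kN·m at a=4 m (b=L-a=2):
  R_A = M₀/L = (-16)/6 = -8/3 kN
  R_B = -M₀/L = -(-16)/6 = 8/3 kN
Load 4 — point force P=10 kN at a=2 m (b=L-a=4):
  R_A = Pb/L = 10·4/6 = 20/3 kN
  R_B = Pa/L = 10·2/6 = 10/3 kN
Superposition: R_A = 27 kN, R_B = 19 kN

R_A = 27 kN, R_B = 19 kN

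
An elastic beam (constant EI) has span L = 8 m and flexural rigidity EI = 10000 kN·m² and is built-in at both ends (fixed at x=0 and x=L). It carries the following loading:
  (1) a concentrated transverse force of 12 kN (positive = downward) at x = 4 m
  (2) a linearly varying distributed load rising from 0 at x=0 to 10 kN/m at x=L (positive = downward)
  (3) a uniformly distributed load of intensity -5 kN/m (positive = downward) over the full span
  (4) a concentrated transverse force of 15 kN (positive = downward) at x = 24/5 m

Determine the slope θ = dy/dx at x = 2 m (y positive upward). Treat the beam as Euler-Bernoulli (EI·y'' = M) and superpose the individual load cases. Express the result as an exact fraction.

Load 1 — point force P=12 kN at a=4 m (b=L-a=4):
  θ_1 = -Pb²x(2aL-(3a+b)x)/(2L³EI)  [x≤a] = -12·4²·2·(2·4·8-(3·4+4)·2)/(2·8³·10000) = -3/2500 rad
Load 2 — triangular load w₀=10 kN/m (0→w₀ over full span):
  θ_2 = -w₀(2x(L-x)(L-2x)(x+2L)+x²(L-x)²)/(120LEI) = -10·(2·2·(8-2)·(8-2·2)·(2+2·8)+2²·(8-2)²)/(120·8·10000) = -39/20000 rad
Load 3 — uniform load w=-5 kN/m over full span:
  θ_3 = -wx(L-x)(L-2x)/(12EI) = -(-5)·2·(8-2)·(8-2·2)/(12·10000) = 1/500 rad
Load 4 — point force P=15 kN at a=24/5 m (b=L-a=16/5):
  θ_4 = -Pb²x(2aL-(3a+b)x)/(2L³EI)  [x≤a] = -15·(16/5)²·2·(2·(24/5)·8-(3·(24/5)+(16/5))·2)/(2·8³·10000) = -39/31250 rad
Superposition: θ = Σ θ_i = -1199/500000 rad ≈ -0.002398 rad

θ(2) = -1199/500000 rad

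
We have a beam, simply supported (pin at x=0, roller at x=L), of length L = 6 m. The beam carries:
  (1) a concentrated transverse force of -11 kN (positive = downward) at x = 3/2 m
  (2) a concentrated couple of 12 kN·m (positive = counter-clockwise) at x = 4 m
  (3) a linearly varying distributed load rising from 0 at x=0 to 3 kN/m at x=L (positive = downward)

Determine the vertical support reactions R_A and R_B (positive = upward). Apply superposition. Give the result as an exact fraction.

Load 1 — point force P=-11 kN at a=3/2 m (b=L-a=9/2):
  R_A = Pb/L = (-11)·(9/2)/6 = -33/4 kN
  R_B = Pa/L = (-11)·(3/2)/6 = -11/4 kN
Load 2 — applied couple M₀=12 kN·m at a=4 m (b=L-a=2):
  R_A = M₀/L = 12/6 = 2 kN
  R_B = -M₀/L = -12/6 = -2 kN
Load 3 — triangular load w₀=3 kN/m (0→w₀ over full span):
  R_A = w₀L/6 = 3·6/6 = 3 kN
  R_B = w₀L/3 = 3·6/3 = 6 kN
Superposition: R_A = -13/4 kN, R_B = 5/4 kN

R_A = -13/4 kN, R_B = 5/4 kN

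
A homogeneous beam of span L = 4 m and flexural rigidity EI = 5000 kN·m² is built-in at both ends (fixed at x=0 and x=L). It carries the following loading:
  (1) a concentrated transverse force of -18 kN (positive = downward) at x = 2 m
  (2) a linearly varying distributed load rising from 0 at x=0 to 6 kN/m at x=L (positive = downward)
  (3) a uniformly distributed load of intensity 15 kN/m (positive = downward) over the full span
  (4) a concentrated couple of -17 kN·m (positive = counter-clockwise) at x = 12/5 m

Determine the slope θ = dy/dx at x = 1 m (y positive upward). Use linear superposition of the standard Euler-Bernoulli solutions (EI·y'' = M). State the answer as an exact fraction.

θ(1) = -833/2000000 rad

Load 1 — point force P=-18 kN at a=2 m (b=L-a=2):
  θ_1 = -Pb²x(2aL-(3a+b)x)/(2L³EI)  [x≤a] = -(-18)·2²·1·(2·2·4-(3·2+2)·1)/(2·4³·5000) = 9/10000 rad
Load 2 — triangular load w₀=6 kN/m (0→w₀ over full span):
  θ_2 = -w₀(2x(L-x)(L-2x)(x+2L)+x²(L-x)²)/(120LEI) = -6·(2·1·(4-1)·(4-2·1)·(1+2·4)+1²·(4-1)²)/(120·4·5000) = -117/400000 rad
Load 3 — uniform load w=15 kN/m over full span:
  θ_3 = -wx(L-x)(L-2x)/(12EI) = -15·1·(4-1)·(4-2·1)/(12·5000) = -3/2000 rad
Load 4 — applied couple M₀=-17 kN·m at a=12/5 m (b=L-a=8/5):
  θ_4 = (R_Ax²/2 - M_Ax)/EI  [x≤a] with R_A=-153/25, M_A=-136/25 = ((-153/25)·1²/2 - (-136/25)·1)/5000 = 119/250000 rad
Superposition: θ = Σ θ_i = -833/2000000 rad ≈ -0.000416 rad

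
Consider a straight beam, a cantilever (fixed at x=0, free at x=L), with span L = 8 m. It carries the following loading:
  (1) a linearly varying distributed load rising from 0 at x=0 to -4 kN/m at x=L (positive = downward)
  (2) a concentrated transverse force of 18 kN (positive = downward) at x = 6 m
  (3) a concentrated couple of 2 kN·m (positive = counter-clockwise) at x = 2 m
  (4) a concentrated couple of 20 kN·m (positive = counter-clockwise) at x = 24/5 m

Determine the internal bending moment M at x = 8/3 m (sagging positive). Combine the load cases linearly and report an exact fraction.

M(8/3) = 344/81 kN·m

Load 1 — triangular load w₀=-4 kN/m (0→w₀ over full span):
  M_1 = w₀Lx/2 - w₀L²/3 - w₀x³/(6L) = (-4)·8·(8/3)/2 - (-4)·8²/3 - (-4)·(8/3)³/(6·8) = 3584/81 kN·m
Load 2 — point force P=18 kN at a=6 m (b=L-a=2):
  M_2 = -P(a-x)  [x≤a] = -18·(6-(8/3)) = -60 kN·m
Load 3 — applied couple M₀=2 kN·m at a=2 m (b=L-a=6):
  M_3 = 0  [x>a] = 0 kN·m
Load 4 — applied couple M₀=20 kN·m at a=24/5 m (b=L-a=16/5):
  M_4 = M₀  [x≤a] = 20 = 20 kN·m
Superposition: M = Σ M_i = 344/81 kN·m ≈ 4.246914 kN·m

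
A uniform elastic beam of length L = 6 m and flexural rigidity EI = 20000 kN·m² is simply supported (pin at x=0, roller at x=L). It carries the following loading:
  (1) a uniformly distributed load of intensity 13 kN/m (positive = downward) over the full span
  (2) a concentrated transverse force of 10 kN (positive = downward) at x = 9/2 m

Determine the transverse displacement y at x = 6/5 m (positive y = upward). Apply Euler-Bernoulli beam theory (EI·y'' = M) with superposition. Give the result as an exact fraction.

y(6/5) = -732231/100000000 m

Load 1 — uniform load w=13 kN/m over full span:
  y_1 = -wx(L³-2Lx²+x³)/(24EI) = -13·(6/5)·(6³-2·6·(6/5)²+(6/5)³)/(24·20000) = -10179/1562500 m
Load 2 — point force P=10 kN at a=9/2 m (b=L-a=3/2):
  y_2 = -Pbx(L²-b²-x²)/(6LEI)  [x≤a] = -10·(3/2)·(6/5)·(6²-(3/2)²-(6/5)²)/(6·6·20000) = -3231/4000000 m
Superposition: y = Σ y_i = -732231/100000000 m ≈ -0.007322 m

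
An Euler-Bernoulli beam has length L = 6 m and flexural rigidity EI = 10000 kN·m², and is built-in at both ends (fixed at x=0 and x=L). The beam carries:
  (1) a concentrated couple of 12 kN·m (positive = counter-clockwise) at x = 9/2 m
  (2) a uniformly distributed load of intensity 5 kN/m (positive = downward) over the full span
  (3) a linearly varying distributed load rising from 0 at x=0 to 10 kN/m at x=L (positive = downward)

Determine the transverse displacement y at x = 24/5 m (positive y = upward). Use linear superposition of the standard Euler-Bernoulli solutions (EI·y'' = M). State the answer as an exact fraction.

Load 1 — applied couple M₀=12 kN·m at a=9/2 m (b=L-a=3/2):
  y_1 = (R_Ax³/6 - M_Ax²/2 - M₀(x-a)²/2)/EI  [x>a] with R_A=9/4, M_A=15/4 = ((9/4)·(24/5)³/6 - (15/4)·(24/5)²/2 - 12·((24/5)-(9/2))²/2)/10000 = -567/2500000 m
Load 2 — uniform load w=5 kN/m over full span:
  y_2 = -wx²(L-x)²/(24EI) = -5·(24/5)²·(6-(24/5))²/(24·10000) = -54/78125 m
Load 3 — triangular load w₀=10 kN/m (0→w₀ over full span):
  y_3 = -w₀x²(L-x)²(x+2L)/(120LEI) = -10·(24/5)²·(6-(24/5))²·((24/5)+2·6)/(120·6·10000) = -1512/1953125 m
Superposition: y = Σ y_i = -105759/62500000 m ≈ -0.001692 m

y(24/5) = -105759/62500000 m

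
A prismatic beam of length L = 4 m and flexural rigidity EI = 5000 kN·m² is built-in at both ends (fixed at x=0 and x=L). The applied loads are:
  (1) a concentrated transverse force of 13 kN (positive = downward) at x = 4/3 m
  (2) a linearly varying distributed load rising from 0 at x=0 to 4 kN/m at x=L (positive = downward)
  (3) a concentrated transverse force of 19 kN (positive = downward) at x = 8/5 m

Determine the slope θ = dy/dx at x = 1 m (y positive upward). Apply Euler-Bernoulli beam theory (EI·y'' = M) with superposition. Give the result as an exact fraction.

θ(1) = -77867/45000000 rad

Load 1 — point force P=13 kN at a=4/3 m (b=L-a=8/3):
  θ_1 = -Pb²x(2aL-(3a+b)x)/(2L³EI)  [x≤a] = -13·(8/3)²·1·(2·(4/3)·4-(3·(4/3)+(8/3))·1)/(2·4³·5000) = -13/22500 rad
Load 2 — triangular load w₀=4 kN/m (0→w₀ over full span):
  θ_2 = -w₀(2x(L-x)(L-2x)(x+2L)+x²(L-x)²)/(120LEI) = -4·(2·1·(4-1)·(4-2·1)·(1+2·4)+1²·(4-1)²)/(120·4·5000) = -39/200000 rad
Load 3 — point force P=19 kN at a=8/5 m (b=L-a=12/5):
  θ_3 = -Pb²x(2aL-(3a+b)x)/(2L³EI)  [x≤a] = -19·(12/5)²·1·(2·(8/5)·4-(3·(8/5)+(12/5))·1)/(2·4³·5000) = -1197/1250000 rad
Superposition: θ = Σ θ_i = -77867/45000000 rad ≈ -0.001730 rad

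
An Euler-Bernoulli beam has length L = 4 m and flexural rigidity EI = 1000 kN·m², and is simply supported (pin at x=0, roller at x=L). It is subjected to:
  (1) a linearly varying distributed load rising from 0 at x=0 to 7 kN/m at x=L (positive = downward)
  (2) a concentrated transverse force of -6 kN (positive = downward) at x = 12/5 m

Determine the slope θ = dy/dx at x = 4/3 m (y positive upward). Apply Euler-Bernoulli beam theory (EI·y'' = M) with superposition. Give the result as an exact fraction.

θ(4/3) = -5888/3796875 rad

Load 1 — triangular load w₀=7 kN/m (0→w₀ over full span):
  θ_1 = -w₀(7L⁴-30L²x²+15x⁴)/(360LEI) = -7·(7·4⁴-30·4²·(4/3)²+15·(4/3)⁴)/(360·4·1000) = -728/151875 rad
Load 2 — point force P=-6 kN at a=12/5 m (b=L-a=8/5):
  θ_2 = -Pb(L²-b²-3x²)/(6LEI)  [x≤a] = -(-6)·(8/5)·(4²-(8/5)²-3·(4/3)²)/(6·4·1000) = 152/46875 rad
Superposition: θ = Σ θ_i = -5888/3796875 rad ≈ -0.001551 rad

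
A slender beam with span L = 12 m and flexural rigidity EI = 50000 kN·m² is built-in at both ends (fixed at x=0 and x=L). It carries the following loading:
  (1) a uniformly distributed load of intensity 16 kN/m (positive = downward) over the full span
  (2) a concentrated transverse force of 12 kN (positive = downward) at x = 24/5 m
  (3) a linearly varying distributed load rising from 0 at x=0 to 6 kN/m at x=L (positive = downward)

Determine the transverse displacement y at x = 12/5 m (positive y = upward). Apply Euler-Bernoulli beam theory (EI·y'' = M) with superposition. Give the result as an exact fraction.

y(12/5) = -443448/48828125 m

Load 1 — uniform load w=16 kN/m over full span:
  y_1 = -wx²(L-x)²/(24EI) = -16·(12/5)²·(12-(12/5))²/(24·50000) = -13824/1953125 m
Load 2 — point force P=12 kN at a=24/5 m (b=L-a=36/5):
  y_2 = -Pb²x²(3aL-(3a+b)x)/(6L³EI)  [x≤a] = -12·(36/5)²·(12/5)²·(3·(24/5)·12-(3·(24/5)+(36/5))·(12/5))/(6·12³·50000) = -40824/48828125 m
Load 3 — triangular load w₀=6 kN/m (0→w₀ over full span):
  y_3 = -w₀x²(L-x)²(x+2L)/(120LEI) = -6·(12/5)²·(12-(12/5))²·((12/5)+2·12)/(120·12·50000) = -57024/48828125 m
Superposition: y = Σ y_i = -443448/48828125 m ≈ -0.009082 m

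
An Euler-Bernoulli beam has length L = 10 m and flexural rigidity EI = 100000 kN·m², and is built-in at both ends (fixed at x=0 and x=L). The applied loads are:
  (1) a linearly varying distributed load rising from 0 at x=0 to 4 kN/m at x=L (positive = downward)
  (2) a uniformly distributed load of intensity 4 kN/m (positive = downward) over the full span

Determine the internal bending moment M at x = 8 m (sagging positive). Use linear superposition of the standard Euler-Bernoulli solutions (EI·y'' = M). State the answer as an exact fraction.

Load 1 — triangular load w₀=4 kN/m (0→w₀ over full span):
  M_1 = 3w₀Lx/20 - w₀L²/30 - w₀x³/(6L) = 3·4·10·8/20 - 4·10²/30 - 4·8³/(6·10) = 8/15 kN·m
Load 2 — uniform load w=4 kN/m over full span:
  M_2 = wLx/2 - wL²/12 - wx²/2 = 4·10·8/2 - 4·10²/12 - 4·8²/2 = -4/3 kN·m
Superposition: M = Σ M_i = -4/5 kN·m ≈ -0.800000 kN·m

M(8) = -4/5 kN·m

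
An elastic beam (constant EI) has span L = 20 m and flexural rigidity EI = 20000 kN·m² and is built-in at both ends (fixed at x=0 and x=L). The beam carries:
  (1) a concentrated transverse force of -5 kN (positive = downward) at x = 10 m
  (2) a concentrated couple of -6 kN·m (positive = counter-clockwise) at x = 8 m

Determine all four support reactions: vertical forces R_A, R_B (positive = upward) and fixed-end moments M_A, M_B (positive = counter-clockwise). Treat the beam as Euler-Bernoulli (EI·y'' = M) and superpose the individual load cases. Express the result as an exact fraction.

R_A = -733/250 kN, M_A = -661/50 kN·m, R_B = -517/250 kN, M_B = 529/50 kN·m

Load 1 — point force P=-5 kN at a=10 m (b=L-a=10):
  R_A = Pb²(3a+b)/L³ = (-5)·10²·(3·10+10)/20³ = -5/2 kN
  M_A = Pab²/L² = (-5)·10·10²/20² = -25/2 kN·m
  R_B = Pa²(a+3b)/L³ = (-5)·10²·(10+3·10)/20³ = -5/2 kN
  M_B = -Pa²b/L² = -(-5)·10²·10/20² = 25/2 kN·m
Load 2 — applied couple M₀=-6 kN·m at a=8 m (b=L-a=12):
  R_A = 6M₀ab/L³ = 6·(-6)·8·12/20³ = -54/125 kN
  M_A = M₀b(2a-b)/L² = (-6)·12·(2·8-12)/20² = -18/25 kN·m
  R_B = -6M₀ab/L³ = -6·(-6)·8·12/20³ = 54/125 kN
  M_B = M₀a(2b-a)/L² = (-6)·8·(2·12-8)/20² = -48/25 kN·m
Superposition: R_A = -733/250 kN, M_A = -661/50 kN·m, R_B = -517/250 kN, M_B = 529/50 kN·m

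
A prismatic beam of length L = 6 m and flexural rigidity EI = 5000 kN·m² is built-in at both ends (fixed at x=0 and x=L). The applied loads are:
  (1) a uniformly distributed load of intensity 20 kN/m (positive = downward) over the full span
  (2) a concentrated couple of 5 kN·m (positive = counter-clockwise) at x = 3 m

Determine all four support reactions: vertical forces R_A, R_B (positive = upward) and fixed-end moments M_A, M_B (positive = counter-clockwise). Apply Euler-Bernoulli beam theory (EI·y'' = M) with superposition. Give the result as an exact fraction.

Load 1 — uniform load w=20 kN/m over full span:
  R_A = wL/2 = 20·6/2 = 60 kN
  M_A = wL²/12 = 20·6²/12 = 60 kN·m
  R_B = wL/2 = 20·6/2 = 60 kN
  M_B = -wL²/12 = -20·6²/12 = -60 kN·m
Load 2 — applied couple M₀=5 kN·m at a=3 m (b=L-a=3):
  R_A = 6M₀ab/L³ = 6·5·3·3/6³ = 5/4 kN
  M_A = M₀b(2a-b)/L² = 5·3·(2·3-3)/6² = 5/4 kN·m
  R_B = -6M₀ab/L³ = -6·5·3·3/6³ = -5/4 kN
  M_B = M₀a(2b-a)/L² = 5·3·(2·3-3)/6² = 5/4 kN·m
Superposition: R_A = 245/4 kN, M_A = 245/4 kN·m, R_B = 235/4 kN, M_B = -235/4 kN·m

R_A = 245/4 kN, M_A = 245/4 kN·m, R_B = 235/4 kN, M_B = -235/4 kN·m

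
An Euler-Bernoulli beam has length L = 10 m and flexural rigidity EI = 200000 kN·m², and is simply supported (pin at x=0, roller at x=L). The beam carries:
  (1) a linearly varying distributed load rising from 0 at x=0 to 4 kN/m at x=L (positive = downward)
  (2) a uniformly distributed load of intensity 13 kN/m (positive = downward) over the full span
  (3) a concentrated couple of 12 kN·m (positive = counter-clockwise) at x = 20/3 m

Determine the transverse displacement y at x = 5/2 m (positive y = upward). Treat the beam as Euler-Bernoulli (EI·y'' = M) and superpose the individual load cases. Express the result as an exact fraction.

Load 1 — triangular load w₀=4 kN/m (0→w₀ over full span):
  y_1 = -w₀x(7L⁴-10L²x²+3x⁴)/(360LEI) = -4·(5/2)·(7·10⁴-10·10²·(5/2)²+3·(5/2)⁴)/(360·10·200000) = -109/122880 m
Load 2 — uniform load w=13 kN/m over full span:
  y_2 = -wx(L³-2Lx²+x³)/(24EI) = -13·(5/2)·(10³-2·10·(5/2)²+(5/2)³)/(24·200000) = -247/40960 m
Load 3 — applied couple M₀=12 kN·m at a=20/3 m (b=L-a=10/3):
  y_3 = (M₀x³/(6L)+C₁x)/EI  [x≤a] with C₁=M₀(3b²-L²)/(6L)=-40/3 = (12·(5/2)³/(6·10)+(-40/3)·(5/2))/200000 = -29/192000 m
Superposition: y = Σ y_i = -3619/512000 m ≈ -0.007068 m

y(5/2) = -3619/512000 m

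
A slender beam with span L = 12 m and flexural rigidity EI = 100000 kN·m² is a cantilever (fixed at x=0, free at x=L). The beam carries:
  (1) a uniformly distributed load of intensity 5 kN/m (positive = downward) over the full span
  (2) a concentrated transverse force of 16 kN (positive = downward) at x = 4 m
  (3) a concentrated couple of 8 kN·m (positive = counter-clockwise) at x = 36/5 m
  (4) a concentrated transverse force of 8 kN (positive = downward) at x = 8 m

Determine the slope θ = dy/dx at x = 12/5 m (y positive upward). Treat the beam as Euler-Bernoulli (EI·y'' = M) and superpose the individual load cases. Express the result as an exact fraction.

Load 1 — uniform load w=5 kN/m over full span:
  θ_1 = -wx(x²-3Lx+3L²)/(6EI) = -5·(12/5)·((12/5)²-3·12·(12/5)+3·12²)/(6·100000) = -549/78125 rad
Load 2 — point force P=16 kN at a=4 m (b=L-a=8):
  θ_2 = -Px(2a-x)/(2EI)  [x≤a] = -16·(12/5)·(2·4-(12/5))/(2·100000) = -84/78125 rad
Load 3 — applied couple M₀=8 kN·m at a=36/5 m (b=L-a=24/5):
  θ_3 = M₀x/EI  [x≤a] = 8·(12/5)/100000 = 3/15625 rad
Load 4 — point force P=8 kN at a=8 m (b=L-a=4):
  θ_4 = -Px(2a-x)/(2EI)  [x≤a] = -8·(12/5)·(2·8-(12/5))/(2·100000) = -102/78125 rad
Superposition: θ = Σ θ_i = -144/15625 rad ≈ -0.009216 rad

θ(12/5) = -144/15625 rad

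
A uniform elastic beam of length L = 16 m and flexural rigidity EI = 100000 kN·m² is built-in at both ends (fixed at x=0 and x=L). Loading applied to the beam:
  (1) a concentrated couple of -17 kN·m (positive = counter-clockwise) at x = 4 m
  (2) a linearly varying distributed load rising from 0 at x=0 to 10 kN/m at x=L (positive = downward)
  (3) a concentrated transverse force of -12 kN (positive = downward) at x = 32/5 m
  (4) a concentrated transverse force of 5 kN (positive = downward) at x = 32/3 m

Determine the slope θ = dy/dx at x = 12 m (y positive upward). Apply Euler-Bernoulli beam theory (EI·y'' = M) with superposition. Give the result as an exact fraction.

Load 1 — applied couple M₀=-17 kN·m at a=4 m (b=L-a=12):
  θ_1 = (R_Ax²/2 - M_Ax - M₀(x-a))/EI  [x>a] with R_A=-153/128, M_A=51/16 = ((-153/128)·12²/2 - (51/16)·12 - (-17)·(12-4))/100000 = 187/1600000 rad
Load 2 — triangular load w₀=10 kN/m (0→w₀ over full span):
  θ_2 = -w₀(2x(L-x)(L-2x)(x+2L)+x²(L-x)²)/(120LEI) = -10·(2·12·(16-12)·(16-2·12)·(12+2·16)+12²·(16-12)²)/(120·16·100000) = 41/25000 rad
Load 3 — point force P=-12 kN at a=32/5 m (b=L-a=48/5):
  θ_3 = Pa²(L-x)(2bL-(3b+a)(L-x))/(2L³EI)  [x>a] = (-12)·(32/5)²·(16-12)·(2·(48/5)·16-(3·(48/5)+(32/5))·(16-12))/(2·16³·100000) = -156/390625 rad
Load 4 — point force P=5 kN at a=32/3 m (b=L-a=16/3):
  θ_4 = Pa²(L-x)(2bL-(3b+a)(L-x))/(2L³EI)  [x>a] = 5·(32/3)²·(16-12)·(2·(16/3)·16-(3·(16/3)+(32/3))·(16-12))/(2·16³·100000) = 1/5625 rad
Superposition: θ = Σ θ_i = 2763527/1800000000 rad ≈ 0.001535 rad

θ(12) = 2763527/1800000000 rad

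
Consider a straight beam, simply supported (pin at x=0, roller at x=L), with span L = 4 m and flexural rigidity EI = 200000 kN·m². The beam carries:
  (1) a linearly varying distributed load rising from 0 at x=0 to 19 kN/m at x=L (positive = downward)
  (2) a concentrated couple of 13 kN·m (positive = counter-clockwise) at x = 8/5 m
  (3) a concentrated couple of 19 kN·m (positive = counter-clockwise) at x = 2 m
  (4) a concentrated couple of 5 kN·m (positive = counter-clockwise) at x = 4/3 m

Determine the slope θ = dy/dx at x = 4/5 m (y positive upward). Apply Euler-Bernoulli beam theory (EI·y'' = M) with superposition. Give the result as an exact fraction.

Load 1 — triangular load w₀=19 kN/m (0→w₀ over full span):
  θ_1 = -w₀(7L⁴-30L²x²+15x⁴)/(360LEI) = -19·(7·4⁴-30·4²·(4/5)²+15·(4/5)⁴)/(360·4·200000) = -1729/17578125 rad
Load 2 — applied couple M₀=13 kN·m at a=8/5 m (b=L-a=12/5):
  θ_2 = (M₀x²/(2L)+C₁)/EI  [x≤a] with C₁=M₀(3b²-L²)/(6L)=52/75 = (13·(4/5)²/(2·4)+(52/75))/200000 = 13/1500000 rad
Load 3 — applied couple M₀=19 kN·m at a=2 m (b=L-a=2):
  θ_3 = (M₀x²/(2L)+C₁)/EI  [x≤a] with C₁=M₀(3b²-L²)/(6L)=-19/6 = (19·(4/5)²/(2·4)+(-19/6))/200000 = -247/30000000 rad
Load 4 — applied couple M₀=5 kN·m at a=4/3 m (b=L-a=8/3):
  θ_4 = (M₀x²/(2L)+C₁)/EI  [x≤a] with C₁=M₀(3b²-L²)/(6L)=10/9 = (5·(4/5)²/(2·4)+(10/9))/200000 = 17/2250000 rad
Superposition: θ = Σ θ_i = -22593/250000000 rad ≈ -0.000090 rad

θ(4/5) = -22593/250000000 rad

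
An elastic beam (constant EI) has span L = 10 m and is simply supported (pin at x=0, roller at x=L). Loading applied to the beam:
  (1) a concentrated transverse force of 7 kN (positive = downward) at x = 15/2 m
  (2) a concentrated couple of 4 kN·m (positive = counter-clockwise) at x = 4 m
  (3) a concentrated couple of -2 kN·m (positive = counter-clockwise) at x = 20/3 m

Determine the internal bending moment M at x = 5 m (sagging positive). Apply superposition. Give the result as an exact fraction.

M(5) = 23/4 kN·m

Load 1 — point force P=7 kN at a=15/2 m (b=L-a=5/2):
  M_1 = Pbx/L  [x≤a] = 7·(5/2)·5/10 = 35/4 kN·m
Load 2 — applied couple M₀=4 kN·m at a=4 m (b=L-a=6):
  M_2 = M₀x/L - M₀  [x>a] = 4·5/10 - 4 = -2 kN·m
Load 3 — applied couple M₀=-2 kN·m at a=20/3 m (b=L-a=10/3):
  M_3 = M₀x/L  [x≤a] = (-2)·5/10 = -1 kN·m
Superposition: M = Σ M_i = 23/4 kN·m ≈ 5.750000 kN·m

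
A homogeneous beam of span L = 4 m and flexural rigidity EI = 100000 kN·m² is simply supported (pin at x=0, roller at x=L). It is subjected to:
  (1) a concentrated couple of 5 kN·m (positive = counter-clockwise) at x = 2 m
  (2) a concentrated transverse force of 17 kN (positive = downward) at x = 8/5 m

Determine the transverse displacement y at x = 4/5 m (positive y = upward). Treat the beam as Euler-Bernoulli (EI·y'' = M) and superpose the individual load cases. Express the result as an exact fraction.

y(4/5) = -851/6250000 m

Load 1 — applied couple M₀=5 kN·m at a=2 m (b=L-a=2):
  y_1 = (M₀x³/(6L)+C₁x)/EI  [x≤a] with C₁=M₀(3b²-L²)/(6L)=-5/6 = (5·(4/5)³/(6·4)+(-5/6)·(4/5))/100000 = -7/1250000 m
Load 2 — point force P=17 kN at a=8/5 m (b=L-a=12/5):
  y_2 = -Pbx(L²-b²-x²)/(6LEI)  [x≤a] = -17·(12/5)·(4/5)·(4²-(12/5)²-(4/5)²)/(6·4·100000) = -51/390625 m
Superposition: y = Σ y_i = -851/6250000 m ≈ -0.000136 m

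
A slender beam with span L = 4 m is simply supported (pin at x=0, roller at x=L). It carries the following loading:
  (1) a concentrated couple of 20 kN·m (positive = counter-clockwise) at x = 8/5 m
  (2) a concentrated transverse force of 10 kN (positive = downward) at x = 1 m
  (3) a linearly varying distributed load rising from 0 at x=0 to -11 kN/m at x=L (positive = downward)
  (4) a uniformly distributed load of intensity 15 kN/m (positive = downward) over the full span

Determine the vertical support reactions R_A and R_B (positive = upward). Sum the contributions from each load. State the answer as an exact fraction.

Load 1 — applied couple M₀=20 kN·m at a=8/5 m (b=L-a=12/5):
  R_A = M₀/L = 20/4 = 5 kN
  R_B = -M₀/L = -20/4 = -5 kN
Load 2 — point force P=10 kN at a=1 m (b=L-a=3):
  R_A = Pb/L = 10·3/4 = 15/2 kN
  R_B = Pa/L = 10·1/4 = 5/2 kN
Load 3 — triangular load w₀=-11 kN/m (0→w₀ over full span):
  R_A = w₀L/6 = (-11)·4/6 = -22/3 kN
  R_B = w₀L/3 = (-11)·4/3 = -44/3 kN
Load 4 — uniform load w=15 kN/m over full span:
  R_A = wL/2 = 15·4/2 = 30 kN
  R_B = wL/2 = 15·4/2 = 30 kN
Superposition: R_A = 211/6 kN, R_B = 77/6 kN

R_A = 211/6 kN, R_B = 77/6 kN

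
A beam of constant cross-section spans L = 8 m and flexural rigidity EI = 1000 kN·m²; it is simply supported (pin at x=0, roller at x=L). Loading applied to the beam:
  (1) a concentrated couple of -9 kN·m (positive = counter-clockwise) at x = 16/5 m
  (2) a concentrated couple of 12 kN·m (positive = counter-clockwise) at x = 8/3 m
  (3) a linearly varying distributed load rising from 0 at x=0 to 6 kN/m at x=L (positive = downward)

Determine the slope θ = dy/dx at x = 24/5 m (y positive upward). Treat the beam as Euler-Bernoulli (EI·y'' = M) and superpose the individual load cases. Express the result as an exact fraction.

Load 1 — applied couple M₀=-9 kN·m at a=16/5 m (b=L-a=24/5):
  θ_1 = (M₀x²/(2L)-M₀(x-a)+C₁)/EI  [x>a] with C₁=M₀(3b²-L²)/(6L)=-24/25 = ((-9)·(24/5)²/(2·8)-(-9)·((24/5)-(16/5))+(-24/25))/1000 = 3/6250 rad
Load 2 — applied couple M₀=12 kN·m at a=8/3 m (b=L-a=16/3):
  θ_2 = (M₀x²/(2L)-M₀(x-a)+C₁)/EI  [x>a] with C₁=M₀(3b²-L²)/(6L)=16/3 = (12·(24/5)²/(2·8)-12·((24/5)-(8/3))+(16/3))/1000 = -28/9375 rad
Load 3 — triangular load w₀=6 kN/m (0→w₀ over full span):
  θ_3 = -w₀(7L⁴-30L²x²+15x⁴)/(360LEI) = -6·(7·8⁴-30·8²·(24/5)²+15·(24/5)⁴)/(360·8·1000) = 3712/234375 rad
Superposition: θ = Σ θ_i = 2083/156250 rad ≈ 0.013331 rad

θ(24/5) = 2083/156250 rad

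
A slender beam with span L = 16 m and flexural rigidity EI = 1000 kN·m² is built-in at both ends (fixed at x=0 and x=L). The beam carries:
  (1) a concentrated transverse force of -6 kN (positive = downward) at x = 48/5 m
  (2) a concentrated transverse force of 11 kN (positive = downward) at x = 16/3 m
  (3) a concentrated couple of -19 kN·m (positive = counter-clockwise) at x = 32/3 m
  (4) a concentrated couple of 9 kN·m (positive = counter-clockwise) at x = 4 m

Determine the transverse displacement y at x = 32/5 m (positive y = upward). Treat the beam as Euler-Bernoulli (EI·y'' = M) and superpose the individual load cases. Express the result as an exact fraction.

Load 1 — point force P=-6 kN at a=48/5 m (b=L-a=32/5):
  y_1 = -Pb²x²(3aL-(3a+b)x)/(6L³EI)  [x≤a] = -(-6)·(32/5)²·(32/5)²·(3·(48/5)·16-(3·(48/5)+(32/5))·(32/5))/(6·16³·1000) = 188416/1953125 m
Load 2 — point force P=11 kN at a=16/3 m (b=L-a=32/3):
  y_2 = -Pa²(L-x)²(3bL-(3b+a)(L-x))/(6L³EI)  [x>a] = -11·(16/3)²·(16-(32/5))²·(3·(32/3)·16-(3·(32/3)+(16/3))·(16-(32/5)))/(6·16³·1000) = -2816/15625 m
Load 3 — applied couple M₀=-19 kN·m at a=32/3 m (b=L-a=16/3):
  y_3 = (R_Ax³/6 - M_Ax²/2)/EI  [x≤a] with R_A=-19/12, M_A=-19/3 = ((-19/12)·(32/5)³/6 - (-19/3)·(32/5)²/2)/1000 = 8512/140625 m
Load 4 — applied couple M₀=9 kN·m at a=4 m (b=L-a=12):
  y_4 = (R_Ax³/6 - M_Ax²/2 - M₀(x-a)²/2)/EI  [x>a] with R_A=81/128, M_A=-27/16 = ((81/128)·(32/5)³/6 - (-27/16)·(32/5)²/2 - 9·((32/5)-4)²/2)/1000 = 567/15625 m
Superposition: y = Σ y_i = 229619/17578125 m ≈ 0.013063 m

y(32/5) = 229619/17578125 m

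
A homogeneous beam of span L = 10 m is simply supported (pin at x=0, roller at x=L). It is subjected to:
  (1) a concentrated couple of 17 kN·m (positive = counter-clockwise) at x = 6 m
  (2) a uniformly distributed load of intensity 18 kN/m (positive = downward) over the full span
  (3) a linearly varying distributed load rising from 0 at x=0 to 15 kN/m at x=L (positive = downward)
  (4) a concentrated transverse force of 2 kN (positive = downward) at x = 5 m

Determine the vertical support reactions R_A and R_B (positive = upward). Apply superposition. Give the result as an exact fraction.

R_A = 1177/10 kN, R_B = 1393/10 kN

Load 1 — applied couple M₀=17 kN·m at a=6 m (b=L-a=4):
  R_A = M₀/L = 17/10 kN
  R_B = -M₀/L = -17/10 kN
Load 2 — uniform load w=18 kN/m over full span:
  R_A = wL/2 = 18·10/2 = 90 kN
  R_B = wL/2 = 18·10/2 = 90 kN
Load 3 — triangular load w₀=15 kN/m (0→w₀ over full span):
  R_A = w₀L/6 = 15·10/6 = 25 kN
  R_B = w₀L/3 = 15·10/3 = 50 kN
Load 4 — point force P=2 kN at a=5 m (b=L-a=5):
  R_A = Pb/L = 2·5/10 = 1 kN
  R_B = Pa/L = 2·5/10 = 1 kN
Superposition: R_A = 1177/10 kN, R_B = 1393/10 kN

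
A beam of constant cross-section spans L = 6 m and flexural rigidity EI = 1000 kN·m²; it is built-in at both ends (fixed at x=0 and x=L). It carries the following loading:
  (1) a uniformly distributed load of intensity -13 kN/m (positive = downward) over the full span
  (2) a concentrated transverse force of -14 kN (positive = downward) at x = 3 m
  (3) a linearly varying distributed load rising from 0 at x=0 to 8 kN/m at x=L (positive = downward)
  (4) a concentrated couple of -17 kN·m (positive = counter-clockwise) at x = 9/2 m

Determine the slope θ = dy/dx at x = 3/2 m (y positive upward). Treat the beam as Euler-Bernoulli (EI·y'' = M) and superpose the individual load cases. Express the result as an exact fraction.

Load 1 — uniform load w=-13 kN/m over full span:
  θ_1 = -wx(L-x)(L-2x)/(12EI) = -(-13)·(3/2)·(6-(3/2))·(6-2·(3/2))/(12·1000) = 351/16000 rad
Load 2 — point force P=-14 kN at a=3 m (b=L-a=3):
  θ_2 = -Pb²x(2aL-(3a+b)x)/(2L³EI)  [x≤a] = -(-14)·3²·(3/2)·(2·3·6-(3·3+3)·(3/2))/(2·6³·1000) = 63/8000 rad
Load 3 — triangular load w₀=8 kN/m (0→w₀ over full span):
  θ_3 = -w₀(2x(L-x)(L-2x)(x+2L)+x²(L-x)²)/(120LEI) = -8·(2·(3/2)·(6-(3/2))·(6-2·(3/2))·((3/2)+2·6)+(3/2)²·(6-(3/2))²)/(120·6·1000) = -1053/160000 rad
Load 4 — applied couple M₀=-17 kN·m at a=9/2 m (b=L-a=3/2):
  θ_4 = (R_Ax²/2 - M_Ax)/EI  [x≤a] with R_A=-51/16, M_A=-85/16 = ((-51/16)·(3/2)²/2 - (-85/16)·(3/2))/1000 = 561/128000 rad
Superposition: θ = Σ θ_i = 17673/640000 rad ≈ 0.027614 rad

θ(3/2) = 17673/640000 rad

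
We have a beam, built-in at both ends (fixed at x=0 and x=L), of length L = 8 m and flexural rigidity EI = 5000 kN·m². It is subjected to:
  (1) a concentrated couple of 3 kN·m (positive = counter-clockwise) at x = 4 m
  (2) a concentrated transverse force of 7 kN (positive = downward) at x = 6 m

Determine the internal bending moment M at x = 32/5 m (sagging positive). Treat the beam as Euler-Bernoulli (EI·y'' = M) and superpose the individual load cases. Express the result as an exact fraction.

Load 1 — applied couple M₀=3 kN·m at a=4 m (b=L-a=4):
  M_1 = R_Ax - M_A - M₀  [x>a] with R_A=9/16, M_A=3/4 = (9/16)·(32/5) - (3/4) - 3 = -3/20 kN·m
Load 2 — point force P=7 kN at a=6 m (b=L-a=2):
  M_2 = Pa²(a+3b)(L-x)/L³ - Pa²b/L²  [x>a] = 7·6²·(6+3·2)·(8-(32/5))/8³ - 7·6²·2/8² = 63/40 kN·m
Superposition: M = Σ M_i = 57/40 kN·m ≈ 1.425000 kN·m

M(32/5) = 57/40 kN·m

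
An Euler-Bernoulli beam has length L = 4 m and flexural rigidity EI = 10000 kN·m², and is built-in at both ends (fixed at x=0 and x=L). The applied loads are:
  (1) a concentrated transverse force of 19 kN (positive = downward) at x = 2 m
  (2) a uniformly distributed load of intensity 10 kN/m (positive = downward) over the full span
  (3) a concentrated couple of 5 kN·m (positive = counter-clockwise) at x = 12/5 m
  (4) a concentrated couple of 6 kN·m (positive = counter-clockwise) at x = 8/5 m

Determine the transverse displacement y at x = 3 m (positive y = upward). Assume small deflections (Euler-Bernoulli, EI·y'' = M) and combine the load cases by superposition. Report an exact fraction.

y(3) = -379/600000 m

Load 1 — point force P=19 kN at a=2 m (b=L-a=2):
  y_1 = -Pa²(L-x)²(3bL-(3b+a)(L-x))/(6L³EI)  [x>a] = -19·2²·(4-3)²·(3·2·4-(3·2+2)·(4-3))/(6·4³·10000) = -19/60000 m
Load 2 — uniform load w=10 kN/m over full span:
  y_2 = -wx²(L-x)²/(24EI) = -10·3²·(4-3)²/(24·10000) = -3/8000 m
Load 3 — applied couple M₀=5 kN·m at a=12/5 m (b=L-a=8/5):
  y_3 = (R_Ax³/6 - M_Ax²/2 - M₀(x-a)²/2)/EI  [x>a] with R_A=9/5, M_A=8/5 = ((9/5)·3³/6 - (8/5)·3²/2 - 5·(3-(12/5))²/2)/10000 = 0 m
Load 4 — applied couple M₀=6 kN·m at a=8/5 m (b=L-a=12/5):
  y_4 = (R_Ax³/6 - M_Ax²/2 - M₀(x-a)²/2)/EI  [x>a] with R_A=54/25, M_A=18/25 = ((54/25)·3³/6 - (18/25)·3²/2 - 6·(3-(8/5))²/2)/10000 = 3/50000 m
Superposition: y = Σ y_i = -379/600000 m ≈ -0.000632 m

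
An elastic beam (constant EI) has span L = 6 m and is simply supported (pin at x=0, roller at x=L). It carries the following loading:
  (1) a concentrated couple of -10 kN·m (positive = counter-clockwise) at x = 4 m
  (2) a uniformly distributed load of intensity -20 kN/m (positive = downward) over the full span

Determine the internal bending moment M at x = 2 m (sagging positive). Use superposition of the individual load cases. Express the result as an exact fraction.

M(2) = -250/3 kN·m

Load 1 — applied couple M₀=-10 kN·m at a=4 m (b=L-a=2):
  M_1 = M₀x/L  [x≤a] = (-10)·2/6 = -10/3 kN·m
Load 2 — uniform load w=-20 kN/m over full span:
  M_2 = wx(L-x)/2 = (-20)·2·(6-2)/2 = -80 kN·m
Superposition: M = Σ M_i = -250/3 kN·m ≈ -83.333333 kN·m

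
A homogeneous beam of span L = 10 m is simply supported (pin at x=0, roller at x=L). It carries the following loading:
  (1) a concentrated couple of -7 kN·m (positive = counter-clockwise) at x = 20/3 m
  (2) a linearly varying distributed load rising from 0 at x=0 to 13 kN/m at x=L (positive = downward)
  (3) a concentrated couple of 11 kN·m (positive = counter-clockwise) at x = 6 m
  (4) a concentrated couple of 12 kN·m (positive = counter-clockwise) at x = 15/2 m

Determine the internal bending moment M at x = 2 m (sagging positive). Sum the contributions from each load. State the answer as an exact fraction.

Load 1 — applied couple M₀=-7 kN·m at a=20/3 m (b=L-a=10/3):
  M_1 = M₀x/L  [x≤a] = (-7)·2/10 = -7/5 kN·m
Load 2 — triangular load w₀=13 kN/m (0→w₀ over full span):
  M_2 = w₀Lx/6 - w₀x³/(6L) = 13·10·2/6 - 13·2³/(6·10) = 208/5 kN·m
Load 3 — applied couple M₀=11 kN·m at a=6 m (b=L-a=4):
  M_3 = M₀x/L  [x≤a] = 11·2/10 = 11/5 kN·m
Load 4 — applied couple M₀=12 kN·m at a=15/2 m (b=L-a=5/2):
  M_4 = M₀x/L  [x≤a] = 12·2/10 = 12/5 kN·m
Superposition: M = Σ M_i = 224/5 kN·m ≈ 44.800000 kN·m

M(2) = 224/5 kN·m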